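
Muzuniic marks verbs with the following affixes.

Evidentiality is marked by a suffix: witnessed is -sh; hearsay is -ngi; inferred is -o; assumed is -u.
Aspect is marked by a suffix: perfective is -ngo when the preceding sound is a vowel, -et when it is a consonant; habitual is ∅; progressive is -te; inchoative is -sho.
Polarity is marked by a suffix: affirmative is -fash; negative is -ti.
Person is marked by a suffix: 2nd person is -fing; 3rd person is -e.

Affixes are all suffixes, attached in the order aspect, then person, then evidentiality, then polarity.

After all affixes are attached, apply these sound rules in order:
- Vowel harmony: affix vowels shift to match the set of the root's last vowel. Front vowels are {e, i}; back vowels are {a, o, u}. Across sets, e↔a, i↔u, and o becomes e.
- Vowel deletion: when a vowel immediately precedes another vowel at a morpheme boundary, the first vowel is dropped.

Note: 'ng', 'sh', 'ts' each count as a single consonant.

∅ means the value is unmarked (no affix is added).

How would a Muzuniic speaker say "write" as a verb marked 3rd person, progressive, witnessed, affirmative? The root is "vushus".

Attach aspect progressive -te → vushuste.
Attach person 3rd person -e → vushustee.
Attach evidentiality witnessed -sh → vushusteesh.
Attach polarity affirmative -fash → vushusteeshfash.
Apply vowel harmony: vushusteeshfash → vushustaashfash.
Apply vowel deletion: vushustaashfash → vushustashfash.

vushustashfash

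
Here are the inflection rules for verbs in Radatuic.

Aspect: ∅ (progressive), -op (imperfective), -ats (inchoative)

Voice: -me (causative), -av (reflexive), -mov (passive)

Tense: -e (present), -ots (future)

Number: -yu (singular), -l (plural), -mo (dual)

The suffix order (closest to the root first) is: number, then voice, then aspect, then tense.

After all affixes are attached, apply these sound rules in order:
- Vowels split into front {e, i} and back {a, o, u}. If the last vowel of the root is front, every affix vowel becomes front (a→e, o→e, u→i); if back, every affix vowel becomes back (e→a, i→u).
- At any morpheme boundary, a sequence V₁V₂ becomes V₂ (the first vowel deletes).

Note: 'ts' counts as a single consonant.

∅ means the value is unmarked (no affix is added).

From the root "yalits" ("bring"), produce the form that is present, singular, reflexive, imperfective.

yalitsyevepe

Attach number singular -yu → yalitsyu.
Attach voice reflexive -av → yalitsyuav.
Attach aspect imperfective -op → yalitsyuavop.
Attach tense present -e → yalitsyuavope.
Apply vowel harmony: yalitsyuavope → yalitsyievepe.
Apply vowel deletion: yalitsyievepe → yalitsyevepe.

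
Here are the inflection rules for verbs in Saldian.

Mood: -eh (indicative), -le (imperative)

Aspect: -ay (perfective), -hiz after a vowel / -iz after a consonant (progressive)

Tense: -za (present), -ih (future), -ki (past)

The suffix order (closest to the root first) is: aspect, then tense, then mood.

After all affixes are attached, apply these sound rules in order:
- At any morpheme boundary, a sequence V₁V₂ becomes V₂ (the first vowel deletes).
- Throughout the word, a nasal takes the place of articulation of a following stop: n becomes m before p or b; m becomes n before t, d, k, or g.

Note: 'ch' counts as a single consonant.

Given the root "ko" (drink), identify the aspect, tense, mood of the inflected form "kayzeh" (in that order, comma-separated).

perfective, present, indicative

Segment: ko-ay-za-eh.
aspect: -ay → perfective.
tense: -za → present.
mood: -eh → indicative.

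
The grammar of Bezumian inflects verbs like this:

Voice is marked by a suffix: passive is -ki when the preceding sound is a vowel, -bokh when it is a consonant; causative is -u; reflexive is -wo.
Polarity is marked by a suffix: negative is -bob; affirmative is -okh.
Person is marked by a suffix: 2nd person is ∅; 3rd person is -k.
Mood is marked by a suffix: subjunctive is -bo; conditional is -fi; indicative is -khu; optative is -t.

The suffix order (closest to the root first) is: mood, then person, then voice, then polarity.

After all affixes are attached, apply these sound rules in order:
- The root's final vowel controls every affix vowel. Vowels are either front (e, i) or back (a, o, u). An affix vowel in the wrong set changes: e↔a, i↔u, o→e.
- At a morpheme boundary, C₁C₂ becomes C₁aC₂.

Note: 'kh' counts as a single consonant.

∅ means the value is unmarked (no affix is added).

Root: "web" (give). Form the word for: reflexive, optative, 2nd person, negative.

webatawebeb

Attach mood optative -t → webt.
person = 2nd person: zero marking, form stays webt.
Attach voice reflexive -wo → webtwo.
Attach polarity negative -bob → webtwobob.
Apply vowel harmony: webtwobob → webtwebeb.
Apply epenthesis: webtwebeb → webatawebeb.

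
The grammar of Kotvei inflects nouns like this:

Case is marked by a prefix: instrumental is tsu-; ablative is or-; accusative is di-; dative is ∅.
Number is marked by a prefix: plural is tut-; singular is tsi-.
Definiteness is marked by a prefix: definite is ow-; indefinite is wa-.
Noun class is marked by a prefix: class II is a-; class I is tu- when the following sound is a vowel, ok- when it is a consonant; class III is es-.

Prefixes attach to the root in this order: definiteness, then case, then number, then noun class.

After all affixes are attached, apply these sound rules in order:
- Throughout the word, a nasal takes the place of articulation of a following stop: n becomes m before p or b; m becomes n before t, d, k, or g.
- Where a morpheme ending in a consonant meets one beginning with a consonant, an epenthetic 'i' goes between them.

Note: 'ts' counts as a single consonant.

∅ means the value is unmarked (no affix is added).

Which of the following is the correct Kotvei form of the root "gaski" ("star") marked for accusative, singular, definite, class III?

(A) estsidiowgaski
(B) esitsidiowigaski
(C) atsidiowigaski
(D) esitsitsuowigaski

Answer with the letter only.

Attach definiteness definite ow- → owgaski.
Attach case accusative di- → diowgaski.
Attach number singular tsi- → tsidiowgaski.
Attach noun class class III es- → estsidiowgaski.
Nasal assimilation: no change.
Apply epenthesis: estsidiowgaski → esitsidiowigaski.
So the correct form is esitsidiowigaski, option (B).
(C) atsidiowigaski is wrong: it uses class II instead of class III for noun class.
(D) esitsitsuowigaski is wrong: it uses instrumental instead of accusative for case.
(A) estsidiowgaski is wrong: it fails to apply the sound rule(s).

B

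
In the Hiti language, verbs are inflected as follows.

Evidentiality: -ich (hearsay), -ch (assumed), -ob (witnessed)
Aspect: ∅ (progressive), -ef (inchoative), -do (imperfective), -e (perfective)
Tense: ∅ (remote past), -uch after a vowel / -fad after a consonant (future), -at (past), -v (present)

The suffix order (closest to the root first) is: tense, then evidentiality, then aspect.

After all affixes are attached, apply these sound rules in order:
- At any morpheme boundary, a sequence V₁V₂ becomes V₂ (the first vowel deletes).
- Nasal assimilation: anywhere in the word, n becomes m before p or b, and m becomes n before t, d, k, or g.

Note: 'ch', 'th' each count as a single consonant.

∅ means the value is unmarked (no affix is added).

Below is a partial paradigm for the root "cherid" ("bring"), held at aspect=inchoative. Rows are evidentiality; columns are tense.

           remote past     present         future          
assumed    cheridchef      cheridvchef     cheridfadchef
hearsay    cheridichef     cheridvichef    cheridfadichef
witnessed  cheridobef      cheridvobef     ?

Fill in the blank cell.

cheridfadobef

Attach tense future -fad (after consonant 'd') → cheridfad.
Attach evidentiality witnessed -ob → cheridfadob.
Attach aspect inchoative -ef → cheridfadobef.
Vowel deletion: no change.
Nasal assimilation: no change.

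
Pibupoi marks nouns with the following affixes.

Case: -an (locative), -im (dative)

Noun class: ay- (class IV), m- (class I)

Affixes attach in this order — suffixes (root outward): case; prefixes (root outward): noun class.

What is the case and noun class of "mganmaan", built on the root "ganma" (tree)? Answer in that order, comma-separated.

locative, class I

Segment: m-ganma-an.
case: -an → locative.
noun class: m- → class I.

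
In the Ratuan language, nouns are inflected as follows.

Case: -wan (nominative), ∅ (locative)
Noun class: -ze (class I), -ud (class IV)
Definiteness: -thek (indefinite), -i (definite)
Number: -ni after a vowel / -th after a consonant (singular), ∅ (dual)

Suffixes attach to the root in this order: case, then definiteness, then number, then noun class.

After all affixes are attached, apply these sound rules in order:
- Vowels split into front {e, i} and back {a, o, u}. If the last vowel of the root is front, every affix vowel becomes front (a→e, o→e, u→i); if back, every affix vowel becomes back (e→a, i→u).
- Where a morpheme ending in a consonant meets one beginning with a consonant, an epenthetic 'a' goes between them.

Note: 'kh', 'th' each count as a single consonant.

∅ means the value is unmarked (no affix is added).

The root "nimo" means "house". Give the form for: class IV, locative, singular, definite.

nimounuud

case = locative: zero marking, form stays nimo.
Attach definiteness definite -i → nimoi.
Attach number singular -ni (after vowel 'i') → nimoini.
Attach noun class class IV -ud → nimoiniud.
Apply vowel harmony: nimoiniud → nimounuud.
Epenthesis: no change.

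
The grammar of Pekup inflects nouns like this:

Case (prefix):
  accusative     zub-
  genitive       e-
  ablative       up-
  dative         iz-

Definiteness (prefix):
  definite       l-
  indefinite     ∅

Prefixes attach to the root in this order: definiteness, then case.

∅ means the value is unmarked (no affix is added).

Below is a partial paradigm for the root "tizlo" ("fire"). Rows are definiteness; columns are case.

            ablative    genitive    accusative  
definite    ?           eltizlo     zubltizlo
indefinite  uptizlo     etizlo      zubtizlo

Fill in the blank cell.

Attach definiteness definite l- → ltizlo.
Attach case ablative up- → upltizlo.

upltizlo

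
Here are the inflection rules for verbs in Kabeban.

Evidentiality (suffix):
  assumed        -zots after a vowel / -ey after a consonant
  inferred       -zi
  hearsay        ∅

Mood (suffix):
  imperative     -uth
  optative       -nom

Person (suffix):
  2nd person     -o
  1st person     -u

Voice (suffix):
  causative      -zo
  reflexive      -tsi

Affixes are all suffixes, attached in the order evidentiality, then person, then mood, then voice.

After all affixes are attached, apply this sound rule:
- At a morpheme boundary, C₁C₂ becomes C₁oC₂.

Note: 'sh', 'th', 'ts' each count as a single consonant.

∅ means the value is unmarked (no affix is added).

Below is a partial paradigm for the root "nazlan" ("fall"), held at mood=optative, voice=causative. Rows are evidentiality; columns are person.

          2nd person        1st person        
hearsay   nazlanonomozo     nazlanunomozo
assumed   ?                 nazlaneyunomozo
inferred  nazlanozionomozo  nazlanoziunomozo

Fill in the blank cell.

Attach evidentiality assumed -ey (after consonant 'n') → nazlaney.
Attach person 2nd person -o → nazlaneyo.
Attach mood optative -nom → nazlaneyonom.
Attach voice causative -zo → nazlaneyonomzo.
Apply epenthesis: nazlaneyonomzo → nazlaneyonomozo.

nazlaneyonomozo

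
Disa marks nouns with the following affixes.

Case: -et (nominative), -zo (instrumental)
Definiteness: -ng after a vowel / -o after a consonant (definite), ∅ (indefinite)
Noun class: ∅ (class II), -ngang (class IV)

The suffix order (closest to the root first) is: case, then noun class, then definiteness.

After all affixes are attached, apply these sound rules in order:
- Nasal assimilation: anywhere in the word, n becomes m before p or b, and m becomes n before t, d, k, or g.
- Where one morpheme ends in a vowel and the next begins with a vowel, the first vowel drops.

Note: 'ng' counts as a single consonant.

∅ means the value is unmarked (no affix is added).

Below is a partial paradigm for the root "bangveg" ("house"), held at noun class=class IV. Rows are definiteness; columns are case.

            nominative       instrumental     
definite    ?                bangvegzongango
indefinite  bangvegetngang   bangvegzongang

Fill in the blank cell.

Attach case nominative -et → bangveget.
Attach noun class class IV -ngang → bangvegetngang.
Attach definiteness definite -o (after consonant 'ng') → bangvegetngango.
Nasal assimilation: no change.
Vowel deletion: no change.

bangvegetngango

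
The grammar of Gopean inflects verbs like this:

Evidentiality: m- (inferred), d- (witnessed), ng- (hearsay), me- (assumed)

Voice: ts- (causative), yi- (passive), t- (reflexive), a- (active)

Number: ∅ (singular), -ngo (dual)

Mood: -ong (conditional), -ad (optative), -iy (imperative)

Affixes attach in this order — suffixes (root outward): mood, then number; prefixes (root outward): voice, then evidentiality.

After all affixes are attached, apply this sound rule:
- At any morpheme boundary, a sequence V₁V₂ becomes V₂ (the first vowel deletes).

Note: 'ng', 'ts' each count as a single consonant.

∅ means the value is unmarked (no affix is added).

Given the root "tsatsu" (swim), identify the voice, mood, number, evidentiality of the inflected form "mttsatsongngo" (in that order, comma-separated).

reflexive, conditional, dual, inferred

Segment: m-t-tsatsu-ong-ngo.
voice: t- → reflexive.
mood: -ong → conditional.
number: -ngo → dual.
evidentiality: m- → inferred.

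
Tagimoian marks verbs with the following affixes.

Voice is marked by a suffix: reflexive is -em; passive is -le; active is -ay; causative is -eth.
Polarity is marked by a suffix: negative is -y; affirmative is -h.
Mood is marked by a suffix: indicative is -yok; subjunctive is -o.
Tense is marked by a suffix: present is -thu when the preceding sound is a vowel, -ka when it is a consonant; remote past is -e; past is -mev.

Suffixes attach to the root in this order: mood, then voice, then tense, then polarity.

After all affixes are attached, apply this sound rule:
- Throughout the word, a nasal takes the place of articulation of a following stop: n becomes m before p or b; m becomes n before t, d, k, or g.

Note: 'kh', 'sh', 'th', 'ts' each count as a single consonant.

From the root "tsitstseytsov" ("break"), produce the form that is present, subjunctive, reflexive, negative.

tsitstseytsovoenkay

Attach mood subjunctive -o → tsitstseytsovo.
Attach voice reflexive -em → tsitstseytsovoem.
Attach tense present -ka (after consonant 'm') → tsitstseytsovoemka.
Attach polarity negative -y → tsitstseytsovoemkay.
Apply nasal assimilation: tsitstseytsovoemkay → tsitstseytsovoenkay.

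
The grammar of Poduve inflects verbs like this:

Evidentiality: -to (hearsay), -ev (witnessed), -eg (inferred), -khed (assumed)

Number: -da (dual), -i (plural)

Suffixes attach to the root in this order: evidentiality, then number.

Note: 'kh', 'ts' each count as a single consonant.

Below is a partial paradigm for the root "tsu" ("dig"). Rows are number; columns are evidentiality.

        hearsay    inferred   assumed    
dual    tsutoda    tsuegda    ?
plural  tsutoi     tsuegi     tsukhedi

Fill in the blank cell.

tsukhedda

Attach evidentiality assumed -khed → tsukhed.
Attach number dual -da → tsukhedda.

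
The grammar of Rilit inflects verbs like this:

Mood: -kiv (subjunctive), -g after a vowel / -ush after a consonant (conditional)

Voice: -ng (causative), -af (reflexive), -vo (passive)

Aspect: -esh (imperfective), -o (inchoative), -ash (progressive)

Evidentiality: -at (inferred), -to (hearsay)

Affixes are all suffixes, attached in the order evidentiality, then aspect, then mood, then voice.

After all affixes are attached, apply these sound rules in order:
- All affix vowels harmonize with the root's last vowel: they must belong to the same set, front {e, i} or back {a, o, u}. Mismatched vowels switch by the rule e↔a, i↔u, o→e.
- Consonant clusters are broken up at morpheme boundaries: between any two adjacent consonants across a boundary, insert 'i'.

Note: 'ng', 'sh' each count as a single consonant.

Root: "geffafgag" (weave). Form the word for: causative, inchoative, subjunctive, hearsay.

Attach evidentiality hearsay -to → geffafgagto.
Attach aspect inchoative -o → geffafgagtoo.
Attach mood subjunctive -kiv → geffafgagtookiv.
Attach voice causative -ng → geffafgagtookivng.
Apply vowel harmony: geffafgagtookivng → geffafgagtookuvng.
Apply epenthesis: geffafgagtookuvng → geffafgagitookuving.

geffafgagitookuving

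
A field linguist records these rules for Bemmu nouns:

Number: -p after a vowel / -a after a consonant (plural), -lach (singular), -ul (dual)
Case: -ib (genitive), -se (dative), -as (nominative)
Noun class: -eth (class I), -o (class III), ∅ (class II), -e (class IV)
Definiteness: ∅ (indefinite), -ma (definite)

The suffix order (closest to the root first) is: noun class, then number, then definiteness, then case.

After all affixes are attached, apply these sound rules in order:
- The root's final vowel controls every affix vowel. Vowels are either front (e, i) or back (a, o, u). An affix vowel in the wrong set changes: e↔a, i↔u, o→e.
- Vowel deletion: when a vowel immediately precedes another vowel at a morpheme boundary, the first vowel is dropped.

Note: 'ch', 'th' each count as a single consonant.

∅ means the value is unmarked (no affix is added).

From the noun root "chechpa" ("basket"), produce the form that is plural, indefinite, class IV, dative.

Attach noun class class IV -e → chechpae.
Attach number plural -p (after vowel 'e') → chechpaep.
definiteness = indefinite: zero marking, form stays chechpaep.
Attach case dative -se → chechpaepse.
Apply vowel harmony: chechpaepse → chechpaapsa.
Apply vowel deletion: chechpaapsa → chechpapsa.

chechpapsa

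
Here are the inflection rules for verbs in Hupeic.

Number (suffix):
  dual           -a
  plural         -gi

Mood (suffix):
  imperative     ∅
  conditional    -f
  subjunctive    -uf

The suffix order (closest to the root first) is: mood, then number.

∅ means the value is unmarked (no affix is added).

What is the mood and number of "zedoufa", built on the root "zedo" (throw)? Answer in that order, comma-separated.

subjunctive, dual

Segment: zedo-uf-a.
mood: -uf → subjunctive.
number: -a → dual.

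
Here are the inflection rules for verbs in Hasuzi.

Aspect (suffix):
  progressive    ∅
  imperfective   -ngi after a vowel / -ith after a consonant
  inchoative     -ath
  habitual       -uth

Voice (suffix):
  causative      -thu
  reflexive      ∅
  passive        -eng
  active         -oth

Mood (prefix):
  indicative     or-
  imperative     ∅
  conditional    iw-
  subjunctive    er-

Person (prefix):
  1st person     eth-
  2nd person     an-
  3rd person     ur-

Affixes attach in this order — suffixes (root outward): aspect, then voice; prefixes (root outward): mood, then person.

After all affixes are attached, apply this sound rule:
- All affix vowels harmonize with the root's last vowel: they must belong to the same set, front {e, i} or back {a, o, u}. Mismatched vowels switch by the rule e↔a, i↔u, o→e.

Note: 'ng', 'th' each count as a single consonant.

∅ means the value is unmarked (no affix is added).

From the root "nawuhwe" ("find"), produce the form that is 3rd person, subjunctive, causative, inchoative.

irernawuhweeththi

Attach aspect inchoative -ath → nawuhweath.
Attach voice causative -thu → nawuhweaththu.
Attach mood subjunctive er- → ernawuhweaththu.
Attach person 3rd person ur- → urernawuhweaththu.
Apply vowel harmony: urernawuhweaththu → irernawuhweeththi.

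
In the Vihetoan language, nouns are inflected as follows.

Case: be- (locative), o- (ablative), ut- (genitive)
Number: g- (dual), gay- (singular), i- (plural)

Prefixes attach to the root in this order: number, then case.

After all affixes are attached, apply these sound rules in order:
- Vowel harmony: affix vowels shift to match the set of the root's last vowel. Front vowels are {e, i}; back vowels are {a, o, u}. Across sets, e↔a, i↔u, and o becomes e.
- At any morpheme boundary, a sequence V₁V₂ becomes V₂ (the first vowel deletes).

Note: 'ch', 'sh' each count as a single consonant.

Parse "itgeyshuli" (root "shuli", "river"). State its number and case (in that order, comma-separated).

Segment: ut-gay-shuli.
number: gay- → singular.
case: ut- → genitive.

singular, genitive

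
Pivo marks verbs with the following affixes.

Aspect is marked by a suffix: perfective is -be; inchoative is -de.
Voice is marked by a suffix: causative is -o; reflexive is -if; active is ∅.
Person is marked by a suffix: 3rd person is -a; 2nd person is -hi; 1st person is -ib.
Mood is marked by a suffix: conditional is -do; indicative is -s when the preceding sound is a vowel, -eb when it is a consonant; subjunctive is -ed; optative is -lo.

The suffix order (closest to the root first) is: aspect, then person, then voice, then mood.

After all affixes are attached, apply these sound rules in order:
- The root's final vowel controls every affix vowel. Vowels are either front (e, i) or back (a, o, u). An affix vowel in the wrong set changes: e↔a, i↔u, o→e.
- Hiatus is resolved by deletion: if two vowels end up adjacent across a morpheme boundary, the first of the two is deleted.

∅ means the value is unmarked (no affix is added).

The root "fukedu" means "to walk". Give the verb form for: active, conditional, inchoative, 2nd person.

fukedudahudo

Attach aspect inchoative -de → fukedude.
Attach person 2nd person -hi → fukedudehi.
voice = active: zero marking, form stays fukedudehi.
Attach mood conditional -do → fukedudehido.
Apply vowel harmony: fukedudehido → fukedudahudo.
Vowel deletion: no change.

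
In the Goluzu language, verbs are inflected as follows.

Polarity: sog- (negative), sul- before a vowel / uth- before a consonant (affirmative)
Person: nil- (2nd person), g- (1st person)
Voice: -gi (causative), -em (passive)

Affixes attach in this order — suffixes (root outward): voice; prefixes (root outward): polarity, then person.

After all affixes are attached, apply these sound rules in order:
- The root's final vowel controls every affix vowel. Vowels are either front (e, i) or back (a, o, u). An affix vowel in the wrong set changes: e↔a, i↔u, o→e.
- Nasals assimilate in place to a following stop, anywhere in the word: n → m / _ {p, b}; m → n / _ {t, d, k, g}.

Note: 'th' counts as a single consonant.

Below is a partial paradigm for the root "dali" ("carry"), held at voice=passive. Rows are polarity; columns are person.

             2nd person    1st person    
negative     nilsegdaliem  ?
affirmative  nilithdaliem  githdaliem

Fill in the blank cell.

gsegdaliem

Attach polarity negative sog- → sogdali.
Attach voice passive -em → sogdaliem.
Attach person 1st person g- → gsogdaliem.
Apply vowel harmony: gsogdaliem → gsegdaliem.
Nasal assimilation: no change.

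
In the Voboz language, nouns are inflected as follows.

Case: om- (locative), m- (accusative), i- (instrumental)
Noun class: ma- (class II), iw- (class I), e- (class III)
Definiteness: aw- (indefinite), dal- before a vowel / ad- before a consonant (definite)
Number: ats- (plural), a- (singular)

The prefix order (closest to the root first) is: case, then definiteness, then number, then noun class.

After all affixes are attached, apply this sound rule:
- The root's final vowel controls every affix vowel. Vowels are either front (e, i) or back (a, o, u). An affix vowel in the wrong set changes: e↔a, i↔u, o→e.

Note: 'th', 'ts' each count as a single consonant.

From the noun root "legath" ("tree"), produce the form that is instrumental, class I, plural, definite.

uwatsdalulegath

Attach case instrumental i- → ilegath.
Attach definiteness definite dal- (before vowel 'i') → dalilegath.
Attach number plural ats- → atsdalilegath.
Attach noun class class I iw- → iwatsdalilegath.
Apply vowel harmony: iwatsdalilegath → uwatsdalulegath.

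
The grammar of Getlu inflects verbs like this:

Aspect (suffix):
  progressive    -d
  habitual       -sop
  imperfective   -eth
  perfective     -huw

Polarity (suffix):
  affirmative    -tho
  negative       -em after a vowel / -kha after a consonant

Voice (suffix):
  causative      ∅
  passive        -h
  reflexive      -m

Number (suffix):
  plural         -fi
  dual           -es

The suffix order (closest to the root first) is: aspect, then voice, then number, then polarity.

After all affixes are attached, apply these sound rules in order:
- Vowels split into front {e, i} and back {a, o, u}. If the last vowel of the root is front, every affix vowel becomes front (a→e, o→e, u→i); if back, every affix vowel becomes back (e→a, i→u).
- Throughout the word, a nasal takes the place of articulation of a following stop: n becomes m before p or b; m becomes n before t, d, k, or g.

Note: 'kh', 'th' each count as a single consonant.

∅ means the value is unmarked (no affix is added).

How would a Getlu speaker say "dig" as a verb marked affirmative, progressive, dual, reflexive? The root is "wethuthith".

Attach aspect progressive -d → wethuthithd.
Attach voice reflexive -m → wethuthithdm.
Attach number dual -es → wethuthithdmes.
Attach polarity affirmative -tho → wethuthithdmestho.
Apply vowel harmony: wethuthithdmestho → wethuthithdmesthe.
Nasal assimilation: no change.

wethuthithdmesthe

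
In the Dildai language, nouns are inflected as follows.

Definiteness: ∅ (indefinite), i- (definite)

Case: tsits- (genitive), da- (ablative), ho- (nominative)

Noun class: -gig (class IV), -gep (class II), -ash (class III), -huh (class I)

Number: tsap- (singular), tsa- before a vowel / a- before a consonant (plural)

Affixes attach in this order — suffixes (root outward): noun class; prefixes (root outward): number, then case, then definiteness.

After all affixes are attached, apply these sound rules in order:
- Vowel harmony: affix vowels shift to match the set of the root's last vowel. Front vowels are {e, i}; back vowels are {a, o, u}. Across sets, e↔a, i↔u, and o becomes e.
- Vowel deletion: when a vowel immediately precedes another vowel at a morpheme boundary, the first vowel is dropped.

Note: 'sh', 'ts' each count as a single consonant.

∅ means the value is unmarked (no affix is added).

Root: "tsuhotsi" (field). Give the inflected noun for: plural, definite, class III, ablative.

Attach number plural a- (before consonant 'ts') → atsuhotsi.
Attach noun class class III -ash → atsuhotsiash.
Attach case ablative da- → daatsuhotsiash.
Attach definiteness definite i- → idaatsuhotsiash.
Apply vowel harmony: idaatsuhotsiash → ideetsuhotsiesh.
Apply vowel deletion: ideetsuhotsiesh → idetsuhotsesh.

idetsuhotsesh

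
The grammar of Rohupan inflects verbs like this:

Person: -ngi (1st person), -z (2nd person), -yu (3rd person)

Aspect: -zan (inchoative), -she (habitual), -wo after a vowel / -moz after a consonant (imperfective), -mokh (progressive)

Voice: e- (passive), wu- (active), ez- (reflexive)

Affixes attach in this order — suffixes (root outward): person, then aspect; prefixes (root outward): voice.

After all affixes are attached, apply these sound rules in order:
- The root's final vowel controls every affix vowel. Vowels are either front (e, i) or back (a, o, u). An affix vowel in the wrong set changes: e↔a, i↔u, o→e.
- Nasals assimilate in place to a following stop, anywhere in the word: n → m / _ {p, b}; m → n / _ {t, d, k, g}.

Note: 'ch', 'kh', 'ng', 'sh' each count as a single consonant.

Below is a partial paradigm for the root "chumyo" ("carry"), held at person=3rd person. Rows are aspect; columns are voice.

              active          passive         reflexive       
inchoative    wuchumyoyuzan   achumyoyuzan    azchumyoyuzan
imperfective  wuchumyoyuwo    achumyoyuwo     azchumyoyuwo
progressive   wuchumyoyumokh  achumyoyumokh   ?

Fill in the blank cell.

azchumyoyumokh

Attach person 3rd person -yu → chumyoyu.
Attach voice reflexive ez- → ezchumyoyu.
Attach aspect progressive -mokh → ezchumyoyumokh.
Apply vowel harmony: ezchumyoyumokh → azchumyoyumokh.
Nasal assimilation: no change.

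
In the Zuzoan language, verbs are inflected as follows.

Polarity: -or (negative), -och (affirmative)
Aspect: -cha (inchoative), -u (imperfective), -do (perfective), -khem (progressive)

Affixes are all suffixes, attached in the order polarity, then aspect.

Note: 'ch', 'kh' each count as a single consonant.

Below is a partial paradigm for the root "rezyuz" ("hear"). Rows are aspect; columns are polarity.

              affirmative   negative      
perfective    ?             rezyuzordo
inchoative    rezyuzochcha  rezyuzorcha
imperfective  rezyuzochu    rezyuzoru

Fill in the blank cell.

rezyuzochdo

Attach polarity affirmative -och → rezyuzoch.
Attach aspect perfective -do → rezyuzochdo.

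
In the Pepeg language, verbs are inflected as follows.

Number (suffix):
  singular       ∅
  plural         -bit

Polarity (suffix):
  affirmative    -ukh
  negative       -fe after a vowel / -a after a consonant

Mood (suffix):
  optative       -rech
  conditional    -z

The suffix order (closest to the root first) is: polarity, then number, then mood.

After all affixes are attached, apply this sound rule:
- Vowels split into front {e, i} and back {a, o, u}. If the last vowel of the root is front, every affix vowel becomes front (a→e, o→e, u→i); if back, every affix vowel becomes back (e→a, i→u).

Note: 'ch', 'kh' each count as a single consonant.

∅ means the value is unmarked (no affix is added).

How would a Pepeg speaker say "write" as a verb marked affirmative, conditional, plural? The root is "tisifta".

Attach polarity affirmative -ukh → tisiftaukh.
Attach number plural -bit → tisiftaukhbit.
Attach mood conditional -z → tisiftaukhbitz.
Apply vowel harmony: tisiftaukhbitz → tisiftaukhbutz.

tisiftaukhbutz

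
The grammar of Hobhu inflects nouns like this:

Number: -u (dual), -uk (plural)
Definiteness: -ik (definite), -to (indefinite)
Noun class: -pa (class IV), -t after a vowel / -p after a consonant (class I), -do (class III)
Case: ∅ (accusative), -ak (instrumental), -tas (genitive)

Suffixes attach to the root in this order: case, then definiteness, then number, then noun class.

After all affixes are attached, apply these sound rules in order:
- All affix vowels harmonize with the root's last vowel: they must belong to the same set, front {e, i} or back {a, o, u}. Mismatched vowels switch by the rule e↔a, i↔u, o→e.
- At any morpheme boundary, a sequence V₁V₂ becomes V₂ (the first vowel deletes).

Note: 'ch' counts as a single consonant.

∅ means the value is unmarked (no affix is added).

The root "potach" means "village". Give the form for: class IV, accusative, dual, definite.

potachukupa

case = accusative: zero marking, form stays potach.
Attach definiteness definite -ik → potachik.
Attach number dual -u → potachiku.
Attach noun class class IV -pa → potachikupa.
Apply vowel harmony: potachikupa → potachukupa.
Vowel deletion: no change.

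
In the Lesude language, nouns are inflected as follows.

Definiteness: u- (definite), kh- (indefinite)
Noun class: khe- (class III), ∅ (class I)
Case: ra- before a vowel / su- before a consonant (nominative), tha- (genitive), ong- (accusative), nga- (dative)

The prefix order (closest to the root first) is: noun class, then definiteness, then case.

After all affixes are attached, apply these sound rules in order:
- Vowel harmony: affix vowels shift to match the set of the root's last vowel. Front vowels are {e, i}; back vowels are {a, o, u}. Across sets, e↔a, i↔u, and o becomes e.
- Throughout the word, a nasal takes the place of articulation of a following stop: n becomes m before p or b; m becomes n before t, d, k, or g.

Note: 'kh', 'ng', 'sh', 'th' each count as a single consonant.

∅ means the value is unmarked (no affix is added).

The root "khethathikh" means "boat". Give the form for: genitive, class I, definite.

theikhethathikh

noun class = class I: zero marking, form stays khethathikh.
Attach definiteness definite u- → ukhethathikh.
Attach case genitive tha- → thaukhethathikh.
Apply vowel harmony: thaukhethathikh → theikhethathikh.
Nasal assimilation: no change.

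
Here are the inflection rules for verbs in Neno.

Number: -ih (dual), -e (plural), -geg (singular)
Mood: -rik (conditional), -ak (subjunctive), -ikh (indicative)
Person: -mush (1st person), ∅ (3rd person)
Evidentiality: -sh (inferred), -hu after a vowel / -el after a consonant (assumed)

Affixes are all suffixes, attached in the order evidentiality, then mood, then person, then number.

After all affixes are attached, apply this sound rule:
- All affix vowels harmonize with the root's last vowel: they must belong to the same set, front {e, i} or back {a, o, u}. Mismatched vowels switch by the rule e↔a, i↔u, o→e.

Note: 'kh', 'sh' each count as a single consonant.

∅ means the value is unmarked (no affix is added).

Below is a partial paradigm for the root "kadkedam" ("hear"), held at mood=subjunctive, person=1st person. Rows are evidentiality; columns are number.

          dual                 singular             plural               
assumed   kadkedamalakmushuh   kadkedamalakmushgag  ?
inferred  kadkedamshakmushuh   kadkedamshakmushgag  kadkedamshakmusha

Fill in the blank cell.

kadkedamalakmusha

Attach evidentiality assumed -el (after consonant 'm') → kadkedamel.
Attach mood subjunctive -ak → kadkedamelak.
Attach person 1st person -mush → kadkedamelakmush.
Attach number plural -e → kadkedamelakmushe.
Apply vowel harmony: kadkedamelakmushe → kadkedamalakmusha.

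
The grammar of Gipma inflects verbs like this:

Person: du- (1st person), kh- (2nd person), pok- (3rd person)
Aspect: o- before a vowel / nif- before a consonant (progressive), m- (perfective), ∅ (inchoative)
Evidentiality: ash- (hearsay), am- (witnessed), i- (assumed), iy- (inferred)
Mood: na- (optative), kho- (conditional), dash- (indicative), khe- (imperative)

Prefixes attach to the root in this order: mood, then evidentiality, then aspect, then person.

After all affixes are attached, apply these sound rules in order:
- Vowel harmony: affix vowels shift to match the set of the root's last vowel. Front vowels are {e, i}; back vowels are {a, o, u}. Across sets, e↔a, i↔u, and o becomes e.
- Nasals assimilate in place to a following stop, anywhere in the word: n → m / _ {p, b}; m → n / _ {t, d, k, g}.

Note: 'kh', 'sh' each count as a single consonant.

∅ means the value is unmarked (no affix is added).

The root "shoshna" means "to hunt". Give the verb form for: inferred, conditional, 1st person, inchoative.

Attach mood conditional kho- → khoshoshna.
Attach evidentiality inferred iy- → iykhoshoshna.
aspect = inchoative: zero marking, form stays iykhoshoshna.
Attach person 1st person du- → duiykhoshoshna.
Apply vowel harmony: duiykhoshoshna → duuykhoshoshna.
Nasal assimilation: no change.

duuykhoshoshna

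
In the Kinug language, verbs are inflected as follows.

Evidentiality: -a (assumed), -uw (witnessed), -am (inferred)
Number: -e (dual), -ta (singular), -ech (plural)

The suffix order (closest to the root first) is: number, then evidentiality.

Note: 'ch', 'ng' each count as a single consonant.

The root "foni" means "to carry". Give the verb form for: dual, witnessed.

fonieuw

Attach number dual -e → fonie.
Attach evidentiality witnessed -uw → fonieuw.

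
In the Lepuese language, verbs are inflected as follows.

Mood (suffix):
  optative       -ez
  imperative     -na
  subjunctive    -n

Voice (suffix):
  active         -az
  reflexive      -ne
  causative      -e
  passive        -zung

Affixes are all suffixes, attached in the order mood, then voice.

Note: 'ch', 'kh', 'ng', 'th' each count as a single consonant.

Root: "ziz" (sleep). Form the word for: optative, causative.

zizeze

Attach mood optative -ez → zizez.
Attach voice causative -e → zizeze.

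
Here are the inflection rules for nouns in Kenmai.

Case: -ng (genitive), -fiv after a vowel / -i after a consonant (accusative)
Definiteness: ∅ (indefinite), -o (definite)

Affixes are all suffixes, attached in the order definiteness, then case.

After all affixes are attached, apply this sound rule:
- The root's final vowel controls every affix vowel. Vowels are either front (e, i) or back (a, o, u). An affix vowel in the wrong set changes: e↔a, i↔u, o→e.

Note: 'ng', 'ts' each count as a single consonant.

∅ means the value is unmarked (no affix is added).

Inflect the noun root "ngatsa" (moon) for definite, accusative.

Attach definiteness definite -o → ngatsao.
Attach case accusative -fiv (after vowel 'o') → ngatsaofiv.
Apply vowel harmony: ngatsaofiv → ngatsaofuv.

ngatsaofuv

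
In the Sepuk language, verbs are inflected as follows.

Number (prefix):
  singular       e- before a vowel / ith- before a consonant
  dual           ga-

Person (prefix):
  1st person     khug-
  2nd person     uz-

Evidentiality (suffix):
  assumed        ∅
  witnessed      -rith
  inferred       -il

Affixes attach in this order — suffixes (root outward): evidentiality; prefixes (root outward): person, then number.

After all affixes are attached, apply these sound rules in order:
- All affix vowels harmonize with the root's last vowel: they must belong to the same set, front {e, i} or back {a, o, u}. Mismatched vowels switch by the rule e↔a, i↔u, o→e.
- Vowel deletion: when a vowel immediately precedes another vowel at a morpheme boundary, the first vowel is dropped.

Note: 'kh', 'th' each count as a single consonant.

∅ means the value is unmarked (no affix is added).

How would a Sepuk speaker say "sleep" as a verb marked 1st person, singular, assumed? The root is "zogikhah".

uthkhugzogikhah

Attach person 1st person khug- → khugzogikhah.
evidentiality = assumed: zero marking, form stays khugzogikhah.
Attach number singular ith- (before consonant 'kh') → ithkhugzogikhah.
Apply vowel harmony: ithkhugzogikhah → uthkhugzogikhah.
Vowel deletion: no change.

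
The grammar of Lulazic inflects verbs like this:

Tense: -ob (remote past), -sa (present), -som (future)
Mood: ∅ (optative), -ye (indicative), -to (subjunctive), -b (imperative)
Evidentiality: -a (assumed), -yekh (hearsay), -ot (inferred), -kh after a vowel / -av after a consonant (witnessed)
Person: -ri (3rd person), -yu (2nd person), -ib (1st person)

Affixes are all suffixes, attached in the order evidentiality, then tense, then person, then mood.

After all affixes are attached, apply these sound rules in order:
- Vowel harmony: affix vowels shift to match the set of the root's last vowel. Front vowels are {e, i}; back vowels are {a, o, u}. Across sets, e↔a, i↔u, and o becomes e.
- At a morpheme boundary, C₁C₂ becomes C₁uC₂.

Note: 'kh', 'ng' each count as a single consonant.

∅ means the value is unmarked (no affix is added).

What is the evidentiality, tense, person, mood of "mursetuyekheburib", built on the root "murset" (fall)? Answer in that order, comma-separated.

hearsay, remote past, 3rd person, imperative

Segment: murset-yekh-ob-ri-b.
evidentiality: -yekh → hearsay.
tense: -ob → remote past.
person: -ri → 3rd person.
mood: -b → imperative.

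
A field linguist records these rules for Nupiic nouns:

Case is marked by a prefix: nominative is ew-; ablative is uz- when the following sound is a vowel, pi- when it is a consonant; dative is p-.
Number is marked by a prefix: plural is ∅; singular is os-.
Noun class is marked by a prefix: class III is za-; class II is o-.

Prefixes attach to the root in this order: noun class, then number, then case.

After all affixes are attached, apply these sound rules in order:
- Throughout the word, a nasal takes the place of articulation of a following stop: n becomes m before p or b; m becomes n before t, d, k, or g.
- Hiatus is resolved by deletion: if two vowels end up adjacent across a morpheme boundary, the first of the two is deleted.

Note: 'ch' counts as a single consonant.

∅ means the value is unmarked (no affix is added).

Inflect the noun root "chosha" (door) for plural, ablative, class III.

Attach noun class class III za- → zachosha.
number = plural: zero marking, form stays zachosha.
Attach case ablative pi- (before consonant 'z') → pizachosha.
Nasal assimilation: no change.
Vowel deletion: no change.

pizachosha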